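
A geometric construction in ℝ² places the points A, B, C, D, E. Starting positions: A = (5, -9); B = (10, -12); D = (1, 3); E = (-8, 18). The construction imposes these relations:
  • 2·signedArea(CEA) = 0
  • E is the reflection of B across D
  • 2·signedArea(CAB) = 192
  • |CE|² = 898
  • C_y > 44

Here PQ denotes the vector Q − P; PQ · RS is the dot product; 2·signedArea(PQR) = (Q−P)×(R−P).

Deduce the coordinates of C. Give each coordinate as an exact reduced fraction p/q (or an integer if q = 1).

C = (-21, 45)

1. C_x = -21  [2·signedArea(CEA) = 0 ∩ 2·signedArea(CAB) = 192]
2. C_y = 45  [2·signedArea(CEA) = 0 ∩ 2·signedArea(CAB) = 192]
   → C = (-21, 45)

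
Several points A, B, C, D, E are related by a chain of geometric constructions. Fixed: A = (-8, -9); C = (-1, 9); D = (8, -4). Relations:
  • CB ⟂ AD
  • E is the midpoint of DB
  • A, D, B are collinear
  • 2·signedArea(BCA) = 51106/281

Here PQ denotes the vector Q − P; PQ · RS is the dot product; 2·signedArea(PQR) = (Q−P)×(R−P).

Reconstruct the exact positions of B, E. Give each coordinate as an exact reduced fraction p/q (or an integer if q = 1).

1. B_x = 984/281  [A, D, B are collinear ∩ CB ⟂ AD]
2. B_y = -1519/281  [A, D, B are collinear ∩ CB ⟂ AD]
   → B = (984/281, -1519/281)
3. E_x = 1616/281  [E is the midpoint of DB]
4. E_y = -2643/562  [E is the midpoint of DB]
   → E = (1616/281, -2643/562)

B = (984/281, -1519/281)
E = (1616/281, -2643/562)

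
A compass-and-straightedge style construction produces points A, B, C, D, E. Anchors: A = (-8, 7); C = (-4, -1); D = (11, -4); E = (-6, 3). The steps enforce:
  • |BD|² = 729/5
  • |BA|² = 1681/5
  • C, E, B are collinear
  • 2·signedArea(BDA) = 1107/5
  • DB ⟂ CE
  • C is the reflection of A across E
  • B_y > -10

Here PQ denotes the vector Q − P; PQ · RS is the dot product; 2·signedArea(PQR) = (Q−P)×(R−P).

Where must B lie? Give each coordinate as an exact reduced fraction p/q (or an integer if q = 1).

B = (1/5, -47/5)

1. B_x = 1/5  [C, E, B are collinear ∩ DB ⟂ CE]
2. B_y = -47/5  [C, E, B are collinear ∩ DB ⟂ CE]
   → B = (1/5, -47/5)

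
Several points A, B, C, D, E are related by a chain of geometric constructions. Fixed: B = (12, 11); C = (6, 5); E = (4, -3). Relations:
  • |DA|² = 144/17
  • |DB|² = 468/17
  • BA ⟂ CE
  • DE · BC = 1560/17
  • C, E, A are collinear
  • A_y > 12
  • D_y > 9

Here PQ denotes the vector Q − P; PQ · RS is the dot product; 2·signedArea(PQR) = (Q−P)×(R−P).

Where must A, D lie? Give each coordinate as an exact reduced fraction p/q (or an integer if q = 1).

1. A_x = 132/17  [C, E, A are collinear ∩ BA ⟂ CE]
2. A_y = 205/17  [C, E, A are collinear ∩ BA ⟂ CE]
   → A = (132/17, 205/17)
3. D_x = 120/17  [line 6·x + 6·y + -1662/17 = 0 ∩ |DB|² = 468/17]
4. D_y = 157/17  [line 6·x + 6·y + -1662/17 = 0 ∩ |DB|² = 468/17]
   → D = (120/17, 157/17)

A = (132/17, 205/17)
D = (120/17, 157/17)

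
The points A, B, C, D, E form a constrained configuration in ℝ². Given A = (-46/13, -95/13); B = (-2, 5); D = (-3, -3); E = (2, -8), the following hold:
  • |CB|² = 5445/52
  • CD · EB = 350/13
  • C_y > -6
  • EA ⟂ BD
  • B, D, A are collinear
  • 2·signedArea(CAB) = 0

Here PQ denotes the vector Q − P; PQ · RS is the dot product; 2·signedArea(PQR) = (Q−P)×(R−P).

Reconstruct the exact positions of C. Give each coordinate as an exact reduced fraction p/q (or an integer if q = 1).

1. C_x = -85/26  [2·signedArea(CAB) = 0 ∩ CD · EB = 350/13]
2. C_y = -67/13  [2·signedArea(CAB) = 0 ∩ CD · EB = 350/13]
   → C = (-85/26, -67/13)

C = (-85/26, -67/13)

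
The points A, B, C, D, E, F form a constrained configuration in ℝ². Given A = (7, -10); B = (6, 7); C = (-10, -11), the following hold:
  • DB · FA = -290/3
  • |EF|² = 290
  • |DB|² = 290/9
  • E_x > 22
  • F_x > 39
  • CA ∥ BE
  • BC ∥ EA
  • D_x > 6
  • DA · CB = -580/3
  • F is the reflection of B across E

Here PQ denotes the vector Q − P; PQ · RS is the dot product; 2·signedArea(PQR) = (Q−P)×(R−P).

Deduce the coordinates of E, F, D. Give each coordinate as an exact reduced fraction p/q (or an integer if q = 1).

D = (19/3, 4/3)
E = (23, 8)
F = (40, 9)

1. E_x = 23  [BC ∥ EA ∩ CA ∥ BE]
2. E_y = 8  [BC ∥ EA ∩ CA ∥ BE]
   → E = (23, 8)
3. F_x = 40  [F is the reflection of B across E]
4. F_y = 9  [F is the reflection of B across E]
   → F = (40, 9)
5. D_x = 19/3  [DB · FA = -290/3 ∩ DA · CB = -580/3]
6. D_y = 4/3  [DB · FA = -290/3 ∩ DA · CB = -580/3]
   → D = (19/3, 4/3)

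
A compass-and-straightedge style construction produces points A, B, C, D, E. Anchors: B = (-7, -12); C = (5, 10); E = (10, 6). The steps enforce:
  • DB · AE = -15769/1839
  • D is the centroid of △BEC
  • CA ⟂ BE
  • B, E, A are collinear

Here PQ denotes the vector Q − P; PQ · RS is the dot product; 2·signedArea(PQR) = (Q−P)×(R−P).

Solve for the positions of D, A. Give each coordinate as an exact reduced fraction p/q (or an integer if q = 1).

A = (5909/613, 3444/613)
D = (8/3, 4/3)

1. D_x = 8/3  [D is the centroid of △BEC]
2. D_y = 4/3  [D is the centroid of △BEC]
   → D = (8/3, 4/3)
3. A_x = 5909/613  [B, E, A are collinear ∩ CA ⟂ BE]
4. A_y = 3444/613  [B, E, A are collinear ∩ CA ⟂ BE]
   → A = (5909/613, 3444/613)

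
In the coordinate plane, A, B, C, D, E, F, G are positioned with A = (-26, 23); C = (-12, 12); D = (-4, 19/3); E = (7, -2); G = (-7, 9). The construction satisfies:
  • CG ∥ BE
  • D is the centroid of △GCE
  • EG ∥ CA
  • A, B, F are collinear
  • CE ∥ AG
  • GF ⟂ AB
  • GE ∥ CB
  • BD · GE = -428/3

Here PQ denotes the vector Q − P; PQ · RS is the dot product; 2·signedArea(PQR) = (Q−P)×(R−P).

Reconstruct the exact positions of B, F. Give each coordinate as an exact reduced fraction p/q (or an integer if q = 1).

1. B_x = 2  [CG ∥ BE ∩ GE ∥ CB]
2. B_y = 1  [CG ∥ BE ∩ GE ∥ CB]
   → B = (2, 1)
3. F_x = -2362/317  [A, B, F are collinear ∩ GF ⟂ AB]
4. F_y = 2671/317  [A, B, F are collinear ∩ GF ⟂ AB]
   → F = (-2362/317, 2671/317)

B = (2, 1)
F = (-2362/317, 2671/317)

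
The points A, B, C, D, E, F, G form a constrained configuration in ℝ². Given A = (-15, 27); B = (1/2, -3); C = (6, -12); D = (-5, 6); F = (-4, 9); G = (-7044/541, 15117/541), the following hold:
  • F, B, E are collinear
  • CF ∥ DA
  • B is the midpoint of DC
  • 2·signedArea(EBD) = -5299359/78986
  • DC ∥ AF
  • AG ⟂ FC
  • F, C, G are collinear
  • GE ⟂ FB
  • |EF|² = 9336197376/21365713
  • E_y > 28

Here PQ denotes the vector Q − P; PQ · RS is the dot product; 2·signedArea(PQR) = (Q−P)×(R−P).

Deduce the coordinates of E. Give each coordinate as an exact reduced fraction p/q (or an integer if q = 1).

1. E_x = -447844/39493  [F, B, E are collinear ∩ GE ⟂ FB]
2. E_y = 1128429/39493  [F, B, E are collinear ∩ GE ⟂ FB]
   → E = (-447844/39493, 1128429/39493)

E = (-447844/39493, 1128429/39493)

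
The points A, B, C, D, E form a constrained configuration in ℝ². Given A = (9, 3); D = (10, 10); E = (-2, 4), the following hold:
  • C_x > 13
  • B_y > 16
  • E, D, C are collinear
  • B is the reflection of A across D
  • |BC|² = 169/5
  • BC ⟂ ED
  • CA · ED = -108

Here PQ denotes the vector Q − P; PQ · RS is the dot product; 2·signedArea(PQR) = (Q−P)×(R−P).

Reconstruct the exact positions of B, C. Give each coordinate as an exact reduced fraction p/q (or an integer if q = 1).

1. B_x = 11  [B is the reflection of A across D]
2. B_y = 17  [B is the reflection of A across D]
   → B = (11, 17)
3. C_x = 68/5  [E, D, C are collinear ∩ BC ⟂ ED]
4. C_y = 59/5  [E, D, C are collinear ∩ BC ⟂ ED]
   → C = (68/5, 59/5)

B = (11, 17)
C = (68/5, 59/5)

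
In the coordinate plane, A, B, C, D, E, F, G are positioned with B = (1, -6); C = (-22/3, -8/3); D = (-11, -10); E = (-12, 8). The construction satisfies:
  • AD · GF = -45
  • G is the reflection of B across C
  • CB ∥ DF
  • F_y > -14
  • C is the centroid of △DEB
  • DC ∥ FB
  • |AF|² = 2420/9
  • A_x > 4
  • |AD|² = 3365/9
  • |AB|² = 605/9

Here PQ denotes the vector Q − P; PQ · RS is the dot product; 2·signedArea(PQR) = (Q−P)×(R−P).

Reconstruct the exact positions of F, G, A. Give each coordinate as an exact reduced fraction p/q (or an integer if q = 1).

A = (14/3, 4/3)
F = (-8/3, -40/3)
G = (-47/3, 2/3)

1. F_x = -8/3  [DC ∥ FB ∩ CB ∥ DF]
2. F_y = -40/3  [DC ∥ FB ∩ CB ∥ DF]
   → F = (-8/3, -40/3)
3. G_x = -47/3  [G is the reflection of B across C]
4. G_y = 2/3  [G is the reflection of B across C]
   → G = (-47/3, 2/3)
5. A_x = 14/3  [line -13·x + 14·y + 42 = 0 ∩ |AD|² = 3365/9]
6. A_y = 4/3  [line -13·x + 14·y + 42 = 0 ∩ |AD|² = 3365/9]
   → A = (14/3, 4/3)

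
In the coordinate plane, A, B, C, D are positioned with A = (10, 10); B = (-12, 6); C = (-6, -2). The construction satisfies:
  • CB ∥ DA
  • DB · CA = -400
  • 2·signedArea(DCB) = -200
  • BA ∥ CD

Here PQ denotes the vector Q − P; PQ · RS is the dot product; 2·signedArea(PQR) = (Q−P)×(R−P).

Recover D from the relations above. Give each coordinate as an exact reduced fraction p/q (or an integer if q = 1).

1. D_x = 16  [CB ∥ DA ∩ BA ∥ CD]
2. D_y = 2  [CB ∥ DA ∩ BA ∥ CD]
   → D = (16, 2)

D = (16, 2)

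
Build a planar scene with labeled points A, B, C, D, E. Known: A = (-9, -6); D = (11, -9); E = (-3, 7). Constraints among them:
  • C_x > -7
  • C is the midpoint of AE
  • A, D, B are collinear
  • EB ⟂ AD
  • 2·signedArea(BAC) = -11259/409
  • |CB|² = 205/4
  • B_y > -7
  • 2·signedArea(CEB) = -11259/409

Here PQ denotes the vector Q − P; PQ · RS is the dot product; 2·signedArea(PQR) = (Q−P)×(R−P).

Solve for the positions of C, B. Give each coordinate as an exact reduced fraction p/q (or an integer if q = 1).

B = (-2061/409, -2697/409)
C = (-6, 1/2)

1. C_x = -6  [C is the midpoint of AE]
2. C_y = 1/2  [C is the midpoint of AE]
   → C = (-6, 1/2)
3. B_x = -2061/409  [A, D, B are collinear ∩ EB ⟂ AD]
4. B_y = -2697/409  [A, D, B are collinear ∩ EB ⟂ AD]
   → B = (-2061/409, -2697/409)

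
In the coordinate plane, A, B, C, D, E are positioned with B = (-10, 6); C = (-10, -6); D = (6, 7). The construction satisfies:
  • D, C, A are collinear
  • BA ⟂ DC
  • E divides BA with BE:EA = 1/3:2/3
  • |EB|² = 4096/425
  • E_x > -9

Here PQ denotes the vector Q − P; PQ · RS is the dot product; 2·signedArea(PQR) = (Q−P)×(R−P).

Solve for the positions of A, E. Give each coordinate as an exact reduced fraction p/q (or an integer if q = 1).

A = (-1754/425, -522/425)
E = (-3418/425, 1526/425)

1. A_x = -1754/425  [D, C, A are collinear ∩ BA ⟂ DC]
2. A_y = -522/425  [D, C, A are collinear ∩ BA ⟂ DC]
   → A = (-1754/425, -522/425)
3. E_x = -3418/425  [E divides BA with BE:EA = 1/3:2/3]
4. E_y = 1526/425  [E divides BA with BE:EA = 1/3:2/3]
   → E = (-3418/425, 1526/425)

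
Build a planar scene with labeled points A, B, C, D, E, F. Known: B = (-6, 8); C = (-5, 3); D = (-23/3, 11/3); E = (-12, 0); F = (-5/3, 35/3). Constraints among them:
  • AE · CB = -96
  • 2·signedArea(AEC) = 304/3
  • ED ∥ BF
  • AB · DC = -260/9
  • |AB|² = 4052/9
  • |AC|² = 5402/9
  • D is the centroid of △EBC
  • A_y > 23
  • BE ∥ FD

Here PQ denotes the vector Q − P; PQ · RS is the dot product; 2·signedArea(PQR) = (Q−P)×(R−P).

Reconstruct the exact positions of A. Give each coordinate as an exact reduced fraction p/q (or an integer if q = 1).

1. A_x = 26/3  [2·signedArea(AEC) = 304/3 ∩ AB · DC = -260/9]
2. A_y = 70/3  [2·signedArea(AEC) = 304/3 ∩ AB · DC = -260/9]
   → A = (26/3, 70/3)

A = (26/3, 70/3)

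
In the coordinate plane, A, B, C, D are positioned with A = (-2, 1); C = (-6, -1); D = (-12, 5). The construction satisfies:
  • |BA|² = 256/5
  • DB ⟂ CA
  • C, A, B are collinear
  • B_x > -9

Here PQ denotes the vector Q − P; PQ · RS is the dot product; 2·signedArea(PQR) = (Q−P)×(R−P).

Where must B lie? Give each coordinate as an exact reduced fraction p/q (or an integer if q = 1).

1. B_x = -42/5  [C, A, B are collinear ∩ DB ⟂ CA]
2. B_y = -11/5  [C, A, B are collinear ∩ DB ⟂ CA]
   → B = (-42/5, -11/5)

B = (-42/5, -11/5)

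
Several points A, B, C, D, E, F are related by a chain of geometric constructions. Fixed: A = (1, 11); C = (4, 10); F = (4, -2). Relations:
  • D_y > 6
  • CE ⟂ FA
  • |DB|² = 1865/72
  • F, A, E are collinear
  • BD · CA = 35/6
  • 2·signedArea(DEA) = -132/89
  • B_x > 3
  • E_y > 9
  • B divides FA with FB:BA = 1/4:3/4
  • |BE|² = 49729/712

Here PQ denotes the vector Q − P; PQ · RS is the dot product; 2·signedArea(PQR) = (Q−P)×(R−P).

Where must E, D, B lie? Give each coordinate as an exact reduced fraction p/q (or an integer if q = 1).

1. E_x = 122/89  [F, A, E are collinear ∩ CE ⟂ FA]
2. E_y = 836/89  [F, A, E are collinear ∩ CE ⟂ FA]
   → E = (122/89, 836/89)
3. B_x = 13/4  [B divides FA with FB:BA = 1/4:3/4]
4. B_y = 5/4  [B divides FA with FB:BA = 1/4:3/4]
   → B = (13/4, 5/4)
5. D_x = 3  [2·signedArea(DEA) = -132/89 ∩ BD · CA = 35/6]
6. D_y = 19/3  [2·signedArea(DEA) = -132/89 ∩ BD · CA = 35/6]
   → D = (3, 19/3)

B = (13/4, 5/4)
D = (3, 19/3)
E = (122/89, 836/89)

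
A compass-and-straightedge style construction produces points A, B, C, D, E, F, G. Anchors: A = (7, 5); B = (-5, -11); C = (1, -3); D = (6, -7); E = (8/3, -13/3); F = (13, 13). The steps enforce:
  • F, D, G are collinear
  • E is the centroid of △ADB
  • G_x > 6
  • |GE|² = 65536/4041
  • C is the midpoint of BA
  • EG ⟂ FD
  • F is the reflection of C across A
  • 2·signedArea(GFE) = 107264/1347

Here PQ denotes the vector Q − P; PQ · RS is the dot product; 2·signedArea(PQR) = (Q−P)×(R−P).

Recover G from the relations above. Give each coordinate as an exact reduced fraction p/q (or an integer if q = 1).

G = (2904/449, -2543/449)

1. G_x = 2904/449  [F, D, G are collinear ∩ EG ⟂ FD]
2. G_y = -2543/449  [F, D, G are collinear ∩ EG ⟂ FD]
   → G = (2904/449, -2543/449)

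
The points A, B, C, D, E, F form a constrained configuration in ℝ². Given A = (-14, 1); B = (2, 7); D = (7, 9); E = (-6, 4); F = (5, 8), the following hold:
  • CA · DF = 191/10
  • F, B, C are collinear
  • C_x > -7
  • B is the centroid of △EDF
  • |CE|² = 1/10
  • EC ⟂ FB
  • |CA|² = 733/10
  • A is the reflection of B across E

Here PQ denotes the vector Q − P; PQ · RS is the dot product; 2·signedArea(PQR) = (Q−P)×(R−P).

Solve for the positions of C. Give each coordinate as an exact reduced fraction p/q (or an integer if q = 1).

C = (-61/10, 43/10)

1. C_x = -61/10  [F, B, C are collinear ∩ EC ⟂ FB]
2. C_y = 43/10  [F, B, C are collinear ∩ EC ⟂ FB]
   → C = (-61/10, 43/10)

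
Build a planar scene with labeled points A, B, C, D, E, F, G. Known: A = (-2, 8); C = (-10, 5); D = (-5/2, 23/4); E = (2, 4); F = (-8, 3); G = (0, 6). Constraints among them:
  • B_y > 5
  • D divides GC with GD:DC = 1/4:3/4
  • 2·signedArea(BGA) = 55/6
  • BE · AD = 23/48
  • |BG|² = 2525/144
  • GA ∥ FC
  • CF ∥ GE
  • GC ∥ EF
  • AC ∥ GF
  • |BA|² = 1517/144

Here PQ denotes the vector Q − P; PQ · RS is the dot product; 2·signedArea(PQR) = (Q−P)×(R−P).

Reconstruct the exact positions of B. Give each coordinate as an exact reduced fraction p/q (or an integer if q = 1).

1. B_x = -25/6  [2·signedArea(BGA) = 55/6 ∩ BE · AD = 23/48]
2. B_y = 67/12  [2·signedArea(BGA) = 55/6 ∩ BE · AD = 23/48]
   → B = (-25/6, 67/12)

B = (-25/6, 67/12)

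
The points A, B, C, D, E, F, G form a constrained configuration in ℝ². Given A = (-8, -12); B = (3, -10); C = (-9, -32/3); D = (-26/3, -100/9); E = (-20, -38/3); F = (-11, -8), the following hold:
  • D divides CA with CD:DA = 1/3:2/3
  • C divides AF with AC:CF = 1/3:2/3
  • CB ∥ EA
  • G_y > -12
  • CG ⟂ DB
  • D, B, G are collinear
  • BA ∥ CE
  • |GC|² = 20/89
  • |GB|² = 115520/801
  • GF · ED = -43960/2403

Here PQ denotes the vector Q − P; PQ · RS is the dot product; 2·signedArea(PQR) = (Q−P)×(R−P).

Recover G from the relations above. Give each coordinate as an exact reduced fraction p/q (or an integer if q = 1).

G = (-797/89, -2974/267)

1. G_x = -797/89  [D, B, G are collinear ∩ CG ⟂ DB]
2. G_y = -2974/267  [D, B, G are collinear ∩ CG ⟂ DB]
   → G = (-797/89, -2974/267)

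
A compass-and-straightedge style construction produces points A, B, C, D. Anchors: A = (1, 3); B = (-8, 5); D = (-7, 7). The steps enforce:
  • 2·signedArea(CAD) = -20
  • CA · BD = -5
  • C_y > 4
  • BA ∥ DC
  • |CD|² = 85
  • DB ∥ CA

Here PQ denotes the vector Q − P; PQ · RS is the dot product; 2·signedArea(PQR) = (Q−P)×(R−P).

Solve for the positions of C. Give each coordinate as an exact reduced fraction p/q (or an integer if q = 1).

1. C_x = 2  [DB ∥ CA ∩ BA ∥ DC]
2. C_y = 5  [DB ∥ CA ∩ BA ∥ DC]
   → C = (2, 5)

C = (2, 5)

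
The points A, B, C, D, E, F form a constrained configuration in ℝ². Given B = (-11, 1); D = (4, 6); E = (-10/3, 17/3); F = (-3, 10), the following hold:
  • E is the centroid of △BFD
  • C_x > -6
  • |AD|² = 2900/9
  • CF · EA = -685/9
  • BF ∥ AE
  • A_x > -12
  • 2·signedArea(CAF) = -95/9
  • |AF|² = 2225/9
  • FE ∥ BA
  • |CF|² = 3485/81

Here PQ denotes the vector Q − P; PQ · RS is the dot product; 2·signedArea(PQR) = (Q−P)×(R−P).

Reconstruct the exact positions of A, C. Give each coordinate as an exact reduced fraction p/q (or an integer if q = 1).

A = (-34/3, -10/3)
C = (-53/9, 37/9)

1. A_x = -34/3  [BF ∥ AE ∩ FE ∥ BA]
2. A_y = -10/3  [BF ∥ AE ∩ FE ∥ BA]
   → A = (-34/3, -10/3)
3. C_x = -53/9  [CF · EA = -685/9 ∩ 2·signedArea(CAF) = -95/9]
4. C_y = 37/9  [CF · EA = -685/9 ∩ 2·signedArea(CAF) = -95/9]
   → C = (-53/9, 37/9)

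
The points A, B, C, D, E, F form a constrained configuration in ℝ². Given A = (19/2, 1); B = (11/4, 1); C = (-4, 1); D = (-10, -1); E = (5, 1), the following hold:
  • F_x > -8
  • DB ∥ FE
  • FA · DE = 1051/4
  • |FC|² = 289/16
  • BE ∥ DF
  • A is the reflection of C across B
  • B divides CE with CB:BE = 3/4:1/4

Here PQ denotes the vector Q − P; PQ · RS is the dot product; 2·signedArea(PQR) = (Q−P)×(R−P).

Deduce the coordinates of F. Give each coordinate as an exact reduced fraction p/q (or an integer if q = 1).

1. F_x = -31/4  [DB ∥ FE ∩ BE ∥ DF]
2. F_y = -1  [DB ∥ FE ∩ BE ∥ DF]
   → F = (-31/4, -1)

F = (-31/4, -1)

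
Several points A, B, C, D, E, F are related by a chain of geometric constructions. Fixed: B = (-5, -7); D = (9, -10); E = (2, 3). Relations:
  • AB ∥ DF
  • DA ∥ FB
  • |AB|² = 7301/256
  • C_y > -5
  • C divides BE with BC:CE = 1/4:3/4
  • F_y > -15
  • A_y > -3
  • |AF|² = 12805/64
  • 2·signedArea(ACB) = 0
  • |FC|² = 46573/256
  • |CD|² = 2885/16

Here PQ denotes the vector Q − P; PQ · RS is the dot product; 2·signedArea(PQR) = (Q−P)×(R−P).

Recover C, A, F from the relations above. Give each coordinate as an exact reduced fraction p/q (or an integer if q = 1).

1. C_x = -13/4  [C divides BE with BC:CE = 1/4:3/4]
2. C_y = -9/2  [C divides BE with BC:CE = 1/4:3/4]
   → C = (-13/4, -9/2)
3. A_x = -31/16  [line 5/2·x + -7/4·y + 1/4 = 0 ∩ |AB|² = 7301/256]
4. A_y = -21/8  [line 5/2·x + -7/4·y + 1/4 = 0 ∩ |AB|² = 7301/256]
   → A = (-31/16, -21/8)
5. F_x = 95/16  [DA ∥ FB ∩ AB ∥ DF]
6. F_y = -115/8  [DA ∥ FB ∩ AB ∥ DF]
   → F = (95/16, -115/8)

A = (-31/16, -21/8)
C = (-13/4, -9/2)
F = (95/16, -115/8)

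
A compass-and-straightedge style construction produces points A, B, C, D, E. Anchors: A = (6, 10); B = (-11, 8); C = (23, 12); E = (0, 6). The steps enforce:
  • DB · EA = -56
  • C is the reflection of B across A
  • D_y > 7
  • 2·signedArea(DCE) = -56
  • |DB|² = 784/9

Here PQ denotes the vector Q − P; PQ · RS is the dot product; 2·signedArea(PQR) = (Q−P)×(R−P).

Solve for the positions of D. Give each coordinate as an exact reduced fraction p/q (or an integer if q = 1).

D = (-5/3, 8)

1. D_x = -5/3  [2·signedArea(DCE) = -56 ∩ DB · EA = -56]
2. D_y = 8  [2·signedArea(DCE) = -56 ∩ DB · EA = -56]
   → D = (-5/3, 8)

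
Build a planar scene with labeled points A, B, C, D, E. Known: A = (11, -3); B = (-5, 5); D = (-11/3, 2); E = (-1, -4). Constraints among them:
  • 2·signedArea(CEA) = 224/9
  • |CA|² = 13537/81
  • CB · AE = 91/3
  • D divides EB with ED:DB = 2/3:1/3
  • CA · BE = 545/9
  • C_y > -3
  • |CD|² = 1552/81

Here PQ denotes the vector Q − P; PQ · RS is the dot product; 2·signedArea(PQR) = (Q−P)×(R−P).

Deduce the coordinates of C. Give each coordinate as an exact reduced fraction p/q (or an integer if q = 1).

1. C_x = -17/9  [2·signedArea(CEA) = 224/9 ∩ CA · BE = 545/9]
2. C_y = -2  [2·signedArea(CEA) = 224/9 ∩ CA · BE = 545/9]
   → C = (-17/9, -2)

C = (-17/9, -2)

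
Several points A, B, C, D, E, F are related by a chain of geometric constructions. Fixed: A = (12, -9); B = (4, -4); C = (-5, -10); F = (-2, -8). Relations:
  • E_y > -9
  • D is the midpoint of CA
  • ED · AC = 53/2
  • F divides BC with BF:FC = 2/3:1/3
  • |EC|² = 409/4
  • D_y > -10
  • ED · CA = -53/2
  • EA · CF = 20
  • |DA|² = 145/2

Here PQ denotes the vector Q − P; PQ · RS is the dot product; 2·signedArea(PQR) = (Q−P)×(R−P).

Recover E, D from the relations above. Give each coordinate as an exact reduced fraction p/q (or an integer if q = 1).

1. D_x = 7/2  [D is the midpoint of CA]
2. D_y = -19/2  [D is the midpoint of CA]
   → D = (7/2, -19/2)
3. E_x = 5  [ED · CA = -53/2 ∩ EA · CF = 20]
4. E_y = -17/2  [ED · CA = -53/2 ∩ EA · CF = 20]
   → E = (5, -17/2)

D = (7/2, -19/2)
E = (5, -17/2)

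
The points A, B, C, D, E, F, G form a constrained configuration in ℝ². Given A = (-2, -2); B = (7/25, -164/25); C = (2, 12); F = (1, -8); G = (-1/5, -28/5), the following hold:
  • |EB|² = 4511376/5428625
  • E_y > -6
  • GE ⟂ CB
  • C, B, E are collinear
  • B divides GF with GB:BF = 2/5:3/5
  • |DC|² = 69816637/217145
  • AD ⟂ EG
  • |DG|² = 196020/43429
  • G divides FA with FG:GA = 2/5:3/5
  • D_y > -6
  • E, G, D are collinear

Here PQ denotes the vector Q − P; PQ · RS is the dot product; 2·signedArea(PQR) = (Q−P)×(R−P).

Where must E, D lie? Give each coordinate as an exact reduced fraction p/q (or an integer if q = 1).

1. E_x = 79067/217145  [C, B, E are collinear ∩ GE ⟂ CB]
2. E_y = -1227364/217145  [C, B, E are collinear ∩ GE ⟂ CB]
   → E = (79067/217145, -1227364/217145)
3. D_x = -502789/217145  [E, G, D are collinear ∩ AD ⟂ EG]
4. D_y = -1173442/217145  [E, G, D are collinear ∩ AD ⟂ EG]
   → D = (-502789/217145, -1173442/217145)

D = (-502789/217145, -1173442/217145)
E = (79067/217145, -1227364/217145)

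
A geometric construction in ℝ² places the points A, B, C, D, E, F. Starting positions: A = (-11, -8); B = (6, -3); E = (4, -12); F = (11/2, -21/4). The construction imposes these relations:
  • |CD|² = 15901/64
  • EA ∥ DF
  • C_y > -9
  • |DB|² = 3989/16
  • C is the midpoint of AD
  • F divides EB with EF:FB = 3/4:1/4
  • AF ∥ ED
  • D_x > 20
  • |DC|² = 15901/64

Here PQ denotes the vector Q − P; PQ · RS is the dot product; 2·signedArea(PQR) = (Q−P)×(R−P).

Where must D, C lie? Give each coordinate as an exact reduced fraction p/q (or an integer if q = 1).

C = (19/4, -69/8)
D = (41/2, -37/4)

1. D_x = 41/2  [EA ∥ DF ∩ AF ∥ ED]
2. D_y = -37/4  [EA ∥ DF ∩ AF ∥ ED]
   → D = (41/2, -37/4)
3. C_x = 19/4  [C is the midpoint of AD]
4. C_y = -69/8  [C is the midpoint of AD]
   → C = (19/4, -69/8)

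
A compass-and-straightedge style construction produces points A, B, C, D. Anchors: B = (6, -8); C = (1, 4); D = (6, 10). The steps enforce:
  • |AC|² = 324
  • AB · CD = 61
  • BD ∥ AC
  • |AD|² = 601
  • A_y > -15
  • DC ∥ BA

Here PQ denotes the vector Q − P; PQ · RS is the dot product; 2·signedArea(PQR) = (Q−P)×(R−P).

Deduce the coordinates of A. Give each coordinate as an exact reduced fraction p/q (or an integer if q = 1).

1. A_x = 1  [BD ∥ AC ∩ DC ∥ BA]
2. A_y = -14  [BD ∥ AC ∩ DC ∥ BA]
   → A = (1, -14)

A = (1, -14)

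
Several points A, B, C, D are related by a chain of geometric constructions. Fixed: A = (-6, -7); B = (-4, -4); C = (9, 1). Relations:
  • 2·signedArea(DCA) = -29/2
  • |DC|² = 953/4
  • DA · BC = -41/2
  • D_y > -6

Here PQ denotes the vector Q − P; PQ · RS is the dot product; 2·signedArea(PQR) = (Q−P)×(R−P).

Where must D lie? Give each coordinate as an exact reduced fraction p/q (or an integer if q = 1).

1. D_x = -5  [2·signedArea(DCA) = -29/2 ∩ DA · BC = -41/2]
2. D_y = -11/2  [2·signedArea(DCA) = -29/2 ∩ DA · BC = -41/2]
   → D = (-5, -11/2)

D = (-5, -11/2)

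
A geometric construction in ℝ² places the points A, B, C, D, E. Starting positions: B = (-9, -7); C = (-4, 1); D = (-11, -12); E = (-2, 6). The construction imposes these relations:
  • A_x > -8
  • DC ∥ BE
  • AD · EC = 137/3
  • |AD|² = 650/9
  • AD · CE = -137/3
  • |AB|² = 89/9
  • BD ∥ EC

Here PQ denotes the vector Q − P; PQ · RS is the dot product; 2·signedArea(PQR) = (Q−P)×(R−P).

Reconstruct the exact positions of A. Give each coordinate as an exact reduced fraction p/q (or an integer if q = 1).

A = (-22/3, -13/3)

1. A_x = -22/3  [line -2·x + -5·y + -109/3 = 0 ∩ |AD|² = 650/9]
2. A_y = -13/3  [line -2·x + -5·y + -109/3 = 0 ∩ |AD|² = 650/9]
   → A = (-22/3, -13/3)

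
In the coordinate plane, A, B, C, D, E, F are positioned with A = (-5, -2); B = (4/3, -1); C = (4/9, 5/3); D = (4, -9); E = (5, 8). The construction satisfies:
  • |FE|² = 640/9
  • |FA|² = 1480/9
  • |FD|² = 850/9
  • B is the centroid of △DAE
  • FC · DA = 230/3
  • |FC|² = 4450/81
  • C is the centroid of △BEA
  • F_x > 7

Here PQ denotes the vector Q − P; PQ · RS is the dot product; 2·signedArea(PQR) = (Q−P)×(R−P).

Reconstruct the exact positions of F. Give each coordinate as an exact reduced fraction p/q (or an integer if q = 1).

F = (23/3, 0)

1. F_x = 23/3  [line 9·x + -7·y + -69 = 0 ∩ |FC|² = 4450/81]
2. F_y = 0  [line 9·x + -7·y + -69 = 0 ∩ |FC|² = 4450/81]
   → F = (23/3, 0)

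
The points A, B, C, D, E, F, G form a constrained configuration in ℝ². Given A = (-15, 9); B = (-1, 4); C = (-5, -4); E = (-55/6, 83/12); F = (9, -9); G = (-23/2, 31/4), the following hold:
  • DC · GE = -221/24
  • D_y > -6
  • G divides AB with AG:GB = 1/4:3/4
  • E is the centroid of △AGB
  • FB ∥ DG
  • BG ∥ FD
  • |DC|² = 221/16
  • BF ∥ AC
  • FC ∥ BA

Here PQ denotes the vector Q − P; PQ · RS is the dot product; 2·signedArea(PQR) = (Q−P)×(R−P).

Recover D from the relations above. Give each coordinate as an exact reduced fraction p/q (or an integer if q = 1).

D = (-3/2, -21/4)

1. D_x = -3/2  [FB ∥ DG ∩ BG ∥ FD]
2. D_y = -21/4  [FB ∥ DG ∩ BG ∥ FD]
   → D = (-3/2, -21/4)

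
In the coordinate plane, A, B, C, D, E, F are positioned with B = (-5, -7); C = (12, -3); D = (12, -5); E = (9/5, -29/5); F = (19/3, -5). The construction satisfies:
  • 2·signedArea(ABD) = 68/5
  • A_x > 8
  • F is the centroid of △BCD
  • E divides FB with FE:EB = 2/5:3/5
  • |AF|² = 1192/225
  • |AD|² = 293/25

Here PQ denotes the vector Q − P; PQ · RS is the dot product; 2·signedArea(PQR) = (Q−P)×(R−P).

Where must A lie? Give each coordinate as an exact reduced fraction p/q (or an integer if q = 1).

1. A_x = 43/5  [line -2·x + 17·y + 477/5 = 0 ∩ |AF|² = 1192/225]
2. A_y = -23/5  [line -2·x + 17·y + 477/5 = 0 ∩ |AF|² = 1192/225]
   → A = (43/5, -23/5)

A = (43/5, -23/5)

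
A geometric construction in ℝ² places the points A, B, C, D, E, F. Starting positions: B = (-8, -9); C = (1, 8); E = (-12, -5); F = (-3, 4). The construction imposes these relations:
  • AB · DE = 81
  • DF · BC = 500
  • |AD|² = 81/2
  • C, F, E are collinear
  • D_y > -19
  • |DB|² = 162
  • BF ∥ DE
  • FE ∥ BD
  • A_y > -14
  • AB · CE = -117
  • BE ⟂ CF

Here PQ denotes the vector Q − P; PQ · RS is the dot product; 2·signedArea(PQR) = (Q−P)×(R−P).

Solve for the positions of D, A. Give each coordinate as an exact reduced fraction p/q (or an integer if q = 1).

1. D_x = -17  [BF ∥ DE ∩ FE ∥ BD]
2. D_y = -18  [BF ∥ DE ∩ FE ∥ BD]
   → D = (-17, -18)
3. A_x = -25/2  [AB · CE = -117 ∩ AB · DE = 81]
4. A_y = -27/2  [AB · CE = -117 ∩ AB · DE = 81]
   → A = (-25/2, -27/2)

A = (-25/2, -27/2)
D = (-17, -18)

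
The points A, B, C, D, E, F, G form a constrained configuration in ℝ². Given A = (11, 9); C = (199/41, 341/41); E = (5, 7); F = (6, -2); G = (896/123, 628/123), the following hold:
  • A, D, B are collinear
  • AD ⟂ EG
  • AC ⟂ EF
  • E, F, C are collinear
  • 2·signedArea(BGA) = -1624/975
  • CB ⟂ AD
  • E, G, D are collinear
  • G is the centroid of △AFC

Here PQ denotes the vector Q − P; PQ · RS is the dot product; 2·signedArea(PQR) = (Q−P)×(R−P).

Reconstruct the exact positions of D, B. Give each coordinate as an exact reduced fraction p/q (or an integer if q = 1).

B = (543679/66625, 371453/66625)
D = (100907/13325, 64849/13325)

1. D_x = 100907/13325  [E, G, D are collinear ∩ AD ⟂ EG]
2. D_y = 64849/13325  [E, G, D are collinear ∩ AD ⟂ EG]
   → D = (100907/13325, 64849/13325)
3. B_x = 543679/66625  [A, D, B are collinear ∩ CB ⟂ AD]
4. B_y = 371453/66625  [A, D, B are collinear ∩ CB ⟂ AD]
   → B = (543679/66625, 371453/66625)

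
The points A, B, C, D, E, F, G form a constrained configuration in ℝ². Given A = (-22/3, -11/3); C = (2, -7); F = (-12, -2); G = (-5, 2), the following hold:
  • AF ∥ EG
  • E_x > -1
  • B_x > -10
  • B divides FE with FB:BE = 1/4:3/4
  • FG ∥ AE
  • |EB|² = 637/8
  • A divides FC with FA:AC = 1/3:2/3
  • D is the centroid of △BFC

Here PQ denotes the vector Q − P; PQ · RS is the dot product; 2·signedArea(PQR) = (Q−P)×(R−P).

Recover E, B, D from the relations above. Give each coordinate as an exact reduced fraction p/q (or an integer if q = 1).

1. E_x = -1/3  [AF ∥ EG ∩ FG ∥ AE]
2. E_y = 1/3  [AF ∥ EG ∩ FG ∥ AE]
   → E = (-1/3, 1/3)
3. B_x = -109/12  [B divides FE with FB:BE = 1/4:3/4]
4. B_y = -17/12  [B divides FE with FB:BE = 1/4:3/4]
   → B = (-109/12, -17/12)
5. D_x = -229/36  [D is the centroid of △BFC]
6. D_y = -125/36  [D is the centroid of △BFC]
   → D = (-229/36, -125/36)

B = (-109/12, -17/12)
D = (-229/36, -125/36)
E = (-1/3, 1/3)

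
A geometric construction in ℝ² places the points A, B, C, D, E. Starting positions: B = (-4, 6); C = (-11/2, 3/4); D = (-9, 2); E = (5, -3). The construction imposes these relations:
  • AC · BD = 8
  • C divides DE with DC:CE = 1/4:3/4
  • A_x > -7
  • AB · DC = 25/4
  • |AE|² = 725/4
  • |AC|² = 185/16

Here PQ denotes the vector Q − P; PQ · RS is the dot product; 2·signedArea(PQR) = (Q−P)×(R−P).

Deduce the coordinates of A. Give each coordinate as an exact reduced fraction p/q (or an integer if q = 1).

A = (-13/2, 4)

1. A_x = -13/2  [AC · BD = 8 ∩ AB · DC = 25/4]
2. A_y = 4  [AC · BD = 8 ∩ AB · DC = 25/4]
   → A = (-13/2, 4)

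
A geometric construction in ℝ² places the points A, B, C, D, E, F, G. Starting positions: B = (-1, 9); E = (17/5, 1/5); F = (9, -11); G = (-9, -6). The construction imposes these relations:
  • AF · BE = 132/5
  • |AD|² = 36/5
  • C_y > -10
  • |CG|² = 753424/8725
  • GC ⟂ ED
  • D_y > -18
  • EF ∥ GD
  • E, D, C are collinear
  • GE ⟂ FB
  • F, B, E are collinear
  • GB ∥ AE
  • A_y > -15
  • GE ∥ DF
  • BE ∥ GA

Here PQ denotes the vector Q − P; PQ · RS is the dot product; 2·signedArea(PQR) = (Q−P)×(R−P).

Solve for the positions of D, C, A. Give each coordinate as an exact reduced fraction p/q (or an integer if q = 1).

A = (-23/5, -74/5)
C = (-3009/8725, -81862/8725)
D = (-17/5, -86/5)

1. D_x = -17/5  [GE ∥ DF ∩ EF ∥ GD]
2. D_y = -86/5  [GE ∥ DF ∩ EF ∥ GD]
   → D = (-17/5, -86/5)
3. C_x = -3009/8725  [E, D, C are collinear ∩ GC ⟂ ED]
4. C_y = -81862/8725  [E, D, C are collinear ∩ GC ⟂ ED]
   → C = (-3009/8725, -81862/8725)
5. A_x = -23/5  [GB ∥ AE ∩ BE ∥ GA]
6. A_y = -74/5  [GB ∥ AE ∩ BE ∥ GA]
   → A = (-23/5, -74/5)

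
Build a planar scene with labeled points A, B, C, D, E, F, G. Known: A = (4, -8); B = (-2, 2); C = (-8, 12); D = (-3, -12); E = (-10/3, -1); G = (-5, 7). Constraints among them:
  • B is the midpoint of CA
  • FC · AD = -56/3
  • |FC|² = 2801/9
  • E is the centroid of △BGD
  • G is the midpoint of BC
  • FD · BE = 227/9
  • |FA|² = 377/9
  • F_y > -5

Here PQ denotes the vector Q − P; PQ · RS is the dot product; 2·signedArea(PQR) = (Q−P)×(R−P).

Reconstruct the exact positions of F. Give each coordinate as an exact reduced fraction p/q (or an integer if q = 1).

1. F_x = -4/3  [FC · AD = -56/3 ∩ FD · BE = 227/9]
2. F_y = -13/3  [FC · AD = -56/3 ∩ FD · BE = 227/9]
   → F = (-4/3, -13/3)

F = (-4/3, -13/3)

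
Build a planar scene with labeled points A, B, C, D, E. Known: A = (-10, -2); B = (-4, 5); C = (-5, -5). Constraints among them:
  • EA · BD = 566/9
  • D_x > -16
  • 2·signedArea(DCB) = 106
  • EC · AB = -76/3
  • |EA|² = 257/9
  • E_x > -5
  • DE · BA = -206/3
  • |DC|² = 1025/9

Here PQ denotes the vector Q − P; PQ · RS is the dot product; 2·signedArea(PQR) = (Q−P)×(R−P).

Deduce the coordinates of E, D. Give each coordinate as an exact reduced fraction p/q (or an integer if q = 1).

D = (-46/3, -7/3)
E = (-14/3, -5/3)

1. E_x = -14/3  [line -6·x + -7·y + -119/3 = 0 ∩ |EA|² = 257/9]
2. E_y = -5/3  [line -6·x + -7·y + -119/3 = 0 ∩ |EA|² = 257/9]
   → E = (-14/3, -5/3)
3. D_x = -46/3  [EA · BD = 566/9 ∩ DE · BA = -206/3]
4. D_y = -7/3  [EA · BD = 566/9 ∩ DE · BA = -206/3]
   → D = (-46/3, -7/3)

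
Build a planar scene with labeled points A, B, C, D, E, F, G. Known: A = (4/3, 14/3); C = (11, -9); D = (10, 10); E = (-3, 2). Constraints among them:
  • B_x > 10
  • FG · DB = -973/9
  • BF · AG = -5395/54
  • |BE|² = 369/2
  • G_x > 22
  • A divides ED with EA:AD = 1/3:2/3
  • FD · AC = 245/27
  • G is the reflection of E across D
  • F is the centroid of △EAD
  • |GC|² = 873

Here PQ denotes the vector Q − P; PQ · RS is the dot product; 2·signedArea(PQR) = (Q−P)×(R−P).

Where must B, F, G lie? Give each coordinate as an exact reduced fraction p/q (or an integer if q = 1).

B = (21/2, 1/2)
F = (25/9, 50/9)
G = (23, 18)

1. F_x = 25/9  [F is the centroid of △EAD]
2. F_y = 50/9  [F is the centroid of △EAD]
   → F = (25/9, 50/9)
3. G_x = 23  [G is the reflection of E across D]
4. G_y = 18  [G is the reflection of E across D]
   → G = (23, 18)
5. B_x = 21/2  [line -65/3·x + -40/3·y + 1405/6 = 0 ∩ |BE|² = 369/2]
6. B_y = 1/2  [line -65/3·x + -40/3·y + 1405/6 = 0 ∩ |BE|² = 369/2]
   → B = (21/2, 1/2)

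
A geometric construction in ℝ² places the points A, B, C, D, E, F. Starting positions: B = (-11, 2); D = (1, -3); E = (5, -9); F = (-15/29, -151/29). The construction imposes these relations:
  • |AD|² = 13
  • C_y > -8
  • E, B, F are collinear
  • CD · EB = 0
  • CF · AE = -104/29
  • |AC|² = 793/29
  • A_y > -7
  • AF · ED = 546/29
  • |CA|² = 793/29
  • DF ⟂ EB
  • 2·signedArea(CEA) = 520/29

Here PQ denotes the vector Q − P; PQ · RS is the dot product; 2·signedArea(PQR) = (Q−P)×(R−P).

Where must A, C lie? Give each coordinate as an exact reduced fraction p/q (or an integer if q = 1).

1. A_x = 3  [line 4·x + -6·y + -48 = 0 ∩ |AD|² = 13]
2. A_y = -6  [line 4·x + -6·y + -48 = 0 ∩ |AD|² = 13]
   → A = (3, -6)
3. C_x = -59/29  [CD · EB = 0 ∩ CF · AE = -104/29]
4. C_y = -215/29  [CD · EB = 0 ∩ CF · AE = -104/29]
   → C = (-59/29, -215/29)

A = (3, -6)
C = (-59/29, -215/29)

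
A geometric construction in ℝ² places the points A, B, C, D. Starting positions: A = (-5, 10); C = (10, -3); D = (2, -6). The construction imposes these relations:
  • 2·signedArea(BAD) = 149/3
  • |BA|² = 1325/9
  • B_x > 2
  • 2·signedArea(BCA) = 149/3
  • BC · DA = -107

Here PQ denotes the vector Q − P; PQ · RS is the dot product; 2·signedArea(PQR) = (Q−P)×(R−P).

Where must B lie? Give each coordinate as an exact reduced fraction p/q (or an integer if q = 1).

1. B_x = 7/3  [2·signedArea(BCA) = 149/3 ∩ BC · DA = -107]
2. B_y = 1/3  [2·signedArea(BCA) = 149/3 ∩ BC · DA = -107]
   → B = (7/3, 1/3)

B = (7/3, 1/3)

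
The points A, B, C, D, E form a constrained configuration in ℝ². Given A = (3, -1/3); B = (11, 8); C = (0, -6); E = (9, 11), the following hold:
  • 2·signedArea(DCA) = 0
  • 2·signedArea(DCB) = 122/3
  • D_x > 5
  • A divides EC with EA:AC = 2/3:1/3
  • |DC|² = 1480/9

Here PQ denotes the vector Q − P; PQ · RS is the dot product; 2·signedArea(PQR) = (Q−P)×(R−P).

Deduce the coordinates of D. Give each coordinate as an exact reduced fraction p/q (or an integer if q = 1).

1. D_x = 6  [2·signedArea(DCA) = 0 ∩ 2·signedArea(DCB) = 122/3]
2. D_y = 16/3  [2·signedArea(DCA) = 0 ∩ 2·signedArea(DCB) = 122/3]
   → D = (6, 16/3)

D = (6, 16/3)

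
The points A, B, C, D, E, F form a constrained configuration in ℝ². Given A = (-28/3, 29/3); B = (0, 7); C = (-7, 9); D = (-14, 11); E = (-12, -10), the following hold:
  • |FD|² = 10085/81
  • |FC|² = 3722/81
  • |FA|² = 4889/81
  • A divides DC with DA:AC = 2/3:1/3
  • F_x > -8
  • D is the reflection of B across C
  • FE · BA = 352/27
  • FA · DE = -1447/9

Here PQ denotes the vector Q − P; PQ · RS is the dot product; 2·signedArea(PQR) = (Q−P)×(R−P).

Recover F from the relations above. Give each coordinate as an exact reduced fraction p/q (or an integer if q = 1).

1. F_x = -64/9  [FE · BA = 352/27 ∩ FA · DE = -1447/9]
2. F_y = 20/9  [FE · BA = 352/27 ∩ FA · DE = -1447/9]
   → F = (-64/9, 20/9)

F = (-64/9, 20/9)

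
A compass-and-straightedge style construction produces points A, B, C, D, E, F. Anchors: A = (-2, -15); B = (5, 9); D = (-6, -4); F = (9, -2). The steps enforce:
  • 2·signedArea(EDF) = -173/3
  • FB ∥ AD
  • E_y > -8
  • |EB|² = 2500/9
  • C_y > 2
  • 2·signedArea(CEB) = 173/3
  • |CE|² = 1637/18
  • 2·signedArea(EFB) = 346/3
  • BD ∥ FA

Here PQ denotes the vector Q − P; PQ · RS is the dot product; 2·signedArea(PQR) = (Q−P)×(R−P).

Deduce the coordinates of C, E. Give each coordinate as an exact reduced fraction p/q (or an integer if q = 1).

C = (-1/2, 5/2)
E = (1/3, -7)

1. E_x = 1/3  [2·signedArea(EDF) = -173/3 ∩ 2·signedArea(EFB) = 346/3]
2. E_y = -7  [2·signedArea(EDF) = -173/3 ∩ 2·signedArea(EFB) = 346/3]
   → E = (1/3, -7)
3. C_x = -1/2  [line -16·x + 14/3·y + -59/3 = 0 ∩ |CE|² = 1637/18]
4. C_y = 5/2  [line -16·x + 14/3·y + -59/3 = 0 ∩ |CE|² = 1637/18]
   → C = (-1/2, 5/2)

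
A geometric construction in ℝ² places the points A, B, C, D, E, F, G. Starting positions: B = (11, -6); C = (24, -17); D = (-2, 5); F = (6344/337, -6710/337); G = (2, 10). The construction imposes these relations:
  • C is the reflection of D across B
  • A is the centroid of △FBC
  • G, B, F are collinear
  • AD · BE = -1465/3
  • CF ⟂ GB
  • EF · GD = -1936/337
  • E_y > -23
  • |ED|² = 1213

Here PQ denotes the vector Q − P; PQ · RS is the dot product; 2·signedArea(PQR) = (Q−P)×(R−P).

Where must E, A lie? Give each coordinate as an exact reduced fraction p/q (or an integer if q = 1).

1. A_x = 18139/1011  [A is the centroid of △FBC]
2. A_y = -14461/1011  [A is the centroid of △FBC]
   → A = (18139/1011, -14461/1011)
3. E_x = 20  [EF · GD = -1936/337 ∩ AD · BE = -1465/3]
4. E_y = -22  [EF · GD = -1936/337 ∩ AD · BE = -1465/3]
   → E = (20, -22)

A = (18139/1011, -14461/1011)
E = (20, -22)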